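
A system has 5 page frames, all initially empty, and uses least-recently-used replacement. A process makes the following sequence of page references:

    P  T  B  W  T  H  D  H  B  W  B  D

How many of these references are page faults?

6

P: fault, frames [P]
T: fault, frames [P, T]
B: fault, frames [P, T, B]
W: fault, frames [P, T, B, W]
T: hit
H: fault, frames [P, B, W, T, H]
D: fault, evict P, frames [B, W, T, H, D]
H: hit
B: hit
W: hit
B: hit
D: hit
Page faults: 6.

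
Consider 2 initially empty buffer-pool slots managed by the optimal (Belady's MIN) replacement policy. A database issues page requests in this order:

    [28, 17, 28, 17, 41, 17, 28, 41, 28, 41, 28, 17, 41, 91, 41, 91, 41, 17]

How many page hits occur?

11

28: fault, frames {28}
17: fault, frames {28,17}
28: hit
17: hit
41: fault, evict 28, frames {17,41}
17: hit
28: fault, evict 17, frames {41,28}
41: hit
28: hit
41: hit
28: hit
17: fault, evict 28, frames {41,17}
41: hit
91: fault, evict 17, frames {41,91}
41: hit
91: hit
41: hit
17: fault, evict 91, frames {41,17}
Hits: 11.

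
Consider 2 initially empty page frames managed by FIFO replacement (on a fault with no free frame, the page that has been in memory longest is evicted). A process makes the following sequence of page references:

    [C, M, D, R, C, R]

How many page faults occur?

5

C: miss, frames [C]
M: miss, frames [C, M]
D: miss, evict C, frames [M, D]
R: miss, evict M, frames [D, R]
C: miss, evict D, frames [R, C]
R: hit
Page faults: 5.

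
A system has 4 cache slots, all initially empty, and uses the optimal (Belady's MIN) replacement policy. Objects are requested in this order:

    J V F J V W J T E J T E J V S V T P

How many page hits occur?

J -> fault, frames (J)
V -> fault, frames (J V)
F -> fault, frames (J V F)
J -> hit
V -> hit
W -> fault, frames (J V F W)
J -> hit
T -> fault, evict W, frames (J V F T)
E -> fault, evict F, frames (J V T E)
J -> hit
T -> hit
E -> hit
J -> hit
V -> hit
S -> fault, evict E, frames (J V T S)
V -> hit
T -> hit
P -> fault, evict S, frames (J V T P)
Hits: 10.

10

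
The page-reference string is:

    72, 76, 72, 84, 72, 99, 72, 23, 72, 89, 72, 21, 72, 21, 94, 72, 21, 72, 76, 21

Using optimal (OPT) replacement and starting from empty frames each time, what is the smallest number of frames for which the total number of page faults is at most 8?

f=1: 20 faults
f=2: 10 faults
f=3: 9 faults
f=4: 8 faults
f=5: 8 faults
f=6: 8 faults
f=7: 8 faults
f=8: 8 faults
Smallest f with faults ≤ 8 is 4.

4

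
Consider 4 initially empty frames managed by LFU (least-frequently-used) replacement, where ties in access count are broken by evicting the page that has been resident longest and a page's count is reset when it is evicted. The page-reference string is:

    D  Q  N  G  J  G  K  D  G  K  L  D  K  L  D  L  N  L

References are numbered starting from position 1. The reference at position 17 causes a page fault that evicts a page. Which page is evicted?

pos 1: D → miss, frames [D]
pos 2: Q → miss, frames [D, Q]
pos 3: N → miss, frames [D, Q, N]
pos 4: G → miss, frames [D, Q, N, G]
pos 5: J → miss, evict D, frames [Q, N, G, J]
pos 6: G → hit
pos 7: K → miss, evict Q, frames [N, G, J, K]
pos 8: D → miss, evict N, frames [G, J, K, D]
pos 9: G → hit
pos 10: K → hit
pos 11: L → miss, evict J, frames [G, K, D, L]
pos 12: D → hit
pos 13: K → hit
pos 14: L → hit
pos 15: D → hit
pos 16: L → hit
pos 17: N → miss, evict G, frames [K, D, L, N]
At position 17, page G is evicted.

G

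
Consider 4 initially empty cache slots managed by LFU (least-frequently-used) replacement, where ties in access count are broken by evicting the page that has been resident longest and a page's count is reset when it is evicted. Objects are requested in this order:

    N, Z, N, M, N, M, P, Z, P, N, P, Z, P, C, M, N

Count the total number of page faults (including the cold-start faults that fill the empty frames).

6

N: miss, frames {N}
Z: miss, frames {N,Z}
N: hit
M: miss, frames {N,Z,M}
N: hit
M: hit
P: miss, frames {N,Z,M,P}
Z: hit
P: hit
N: hit
P: hit
Z: hit
P: hit
C: miss, evict M, frames {N,Z,P,C}
M: miss, evict C, frames {N,Z,P,M}
N: hit
Page faults: 6.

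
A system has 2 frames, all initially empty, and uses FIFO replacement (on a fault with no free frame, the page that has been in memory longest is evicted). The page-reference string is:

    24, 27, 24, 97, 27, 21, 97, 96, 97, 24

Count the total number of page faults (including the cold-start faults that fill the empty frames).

7

24 → fault, frames (24)
27 → fault, frames (24 27)
24 → hit
97 → fault, evict 24, frames (27 97)
27 → hit
21 → fault, evict 27, frames (97 21)
97 → hit
96 → fault, evict 97, frames (21 96)
97 → fault, evict 21, frames (96 97)
24 → fault, evict 96, frames (97 24)
Page faults: 7.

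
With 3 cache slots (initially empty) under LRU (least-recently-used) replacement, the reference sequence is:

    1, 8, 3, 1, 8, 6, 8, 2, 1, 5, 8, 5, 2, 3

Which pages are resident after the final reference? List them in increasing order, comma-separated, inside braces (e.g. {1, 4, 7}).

1 -> fault, frames [1]
8 -> fault, frames [1, 8]
3 -> fault, frames [1, 8, 3]
1 -> hit
8 -> hit
6 -> fault, evict 3, frames [1, 8, 6]
8 -> hit
2 -> fault, evict 1, frames [6, 8, 2]
1 -> fault, evict 6, frames [8, 2, 1]
5 -> fault, evict 8, frames [2, 1, 5]
8 -> fault, evict 2, frames [1, 5, 8]
5 -> hit
2 -> fault, evict 1, frames [8, 5, 2]
3 -> fault, evict 8, frames [5, 2, 3]

{2, 3, 5}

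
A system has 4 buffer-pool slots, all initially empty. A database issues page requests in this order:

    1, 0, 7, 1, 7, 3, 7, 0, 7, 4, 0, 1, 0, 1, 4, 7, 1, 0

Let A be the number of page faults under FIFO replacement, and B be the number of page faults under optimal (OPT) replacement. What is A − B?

Under FIFO: F F F . . F . . . F . F F . . F . . → 8 faults.
Under OPT: F F F . . F . . . F . . . . . . . . → 5 faults.
A − B = 8 − 5 = 3.

3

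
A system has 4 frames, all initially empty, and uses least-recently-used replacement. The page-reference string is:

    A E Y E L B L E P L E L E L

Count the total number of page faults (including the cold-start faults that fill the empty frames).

6

A → fault, frames {A}
E → fault, frames {A,E}
Y → fault, frames {A,E,Y}
E → hit
L → fault, frames {A,Y,E,L}
B → fault, evict A, frames {Y,E,L,B}
L → hit
E → hit
P → fault, evict Y, frames {B,L,E,P}
L → hit
E → hit
L → hit
E → hit
L → hit
Page faults: 6.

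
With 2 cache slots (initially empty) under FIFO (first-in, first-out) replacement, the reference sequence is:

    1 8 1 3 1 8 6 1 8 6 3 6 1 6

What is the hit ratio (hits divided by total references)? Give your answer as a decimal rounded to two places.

1: fault, frames {1}
8: fault, frames {1,8}
1: hit
3: fault, evict 1, frames {8,3}
1: fault, evict 8, frames {3,1}
8: fault, evict 3, frames {1,8}
6: fault, evict 1, frames {8,6}
1: fault, evict 8, frames {6,1}
8: fault, evict 6, frames {1,8}
6: fault, evict 1, frames {8,6}
3: fault, evict 8, frames {6,3}
6: hit
1: fault, evict 6, frames {3,1}
6: fault, evict 3, frames {1,6}
Hits: 2 of 14 references → 2/14 = 0.1429.

0.14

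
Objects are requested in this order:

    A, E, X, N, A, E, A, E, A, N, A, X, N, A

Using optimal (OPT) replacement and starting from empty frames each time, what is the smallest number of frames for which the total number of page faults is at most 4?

4

f=1: 14 faults
f=2: 8 faults
f=3: 5 faults
f=4: 4 faults
Smallest f with faults ≤ 4 is 4.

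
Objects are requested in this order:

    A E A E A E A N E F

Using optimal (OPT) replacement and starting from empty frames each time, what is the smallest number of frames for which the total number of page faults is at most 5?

f=1: 10 faults
f=2: 4 faults
f=3: 4 faults
f=4: 4 faults
Smallest f with faults ≤ 5 is 2.

2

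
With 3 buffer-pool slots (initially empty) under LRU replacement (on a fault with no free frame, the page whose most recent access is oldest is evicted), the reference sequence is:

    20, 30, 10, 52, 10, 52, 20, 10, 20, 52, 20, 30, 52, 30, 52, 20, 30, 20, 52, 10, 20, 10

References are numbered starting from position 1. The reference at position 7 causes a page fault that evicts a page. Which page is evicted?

30

pos 1: 20 → fault, frames (20)
pos 2: 30 → fault, frames (20 30)
pos 3: 10 → fault, frames (20 30 10)
pos 4: 52 → fault, evict 20, frames (30 10 52)
pos 5: 10 → hit
pos 6: 52 → hit
pos 7: 20 → fault, evict 30, frames (10 52 20)
At position 7, page 30 is evicted.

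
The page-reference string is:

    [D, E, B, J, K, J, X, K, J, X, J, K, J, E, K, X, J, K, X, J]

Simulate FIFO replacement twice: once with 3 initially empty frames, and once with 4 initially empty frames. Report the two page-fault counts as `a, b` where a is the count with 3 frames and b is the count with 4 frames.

10, 7

3 frames: F F F F F . F . . . . . . F . . F F F . → 10 faults.
4 frames: F F F F F . F . . . . . . F . . . . . . → 7 faults.
7 < 10: adding a frame reduced faults, as is typical.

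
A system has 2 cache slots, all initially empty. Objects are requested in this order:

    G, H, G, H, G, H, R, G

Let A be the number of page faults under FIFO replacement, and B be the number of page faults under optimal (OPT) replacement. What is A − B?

Under FIFO: F F . . . . F F → 4 faults.
Under OPT: F F . . . . F . → 3 faults.
A − B = 4 − 3 = 1.

1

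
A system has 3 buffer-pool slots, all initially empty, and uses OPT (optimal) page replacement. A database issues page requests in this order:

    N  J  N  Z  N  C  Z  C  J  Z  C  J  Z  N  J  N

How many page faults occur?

N -> fault, frames {N}
J -> fault, frames {N,J}
N -> hit
Z -> fault, frames {N,J,Z}
N -> hit
C -> fault, evict N, frames {J,Z,C}
Z -> hit
C -> hit
J -> hit
Z -> hit
C -> hit
J -> hit
Z -> hit
N -> fault, evict C, frames {J,Z,N}
J -> hit
N -> hit
Page faults: 5.

5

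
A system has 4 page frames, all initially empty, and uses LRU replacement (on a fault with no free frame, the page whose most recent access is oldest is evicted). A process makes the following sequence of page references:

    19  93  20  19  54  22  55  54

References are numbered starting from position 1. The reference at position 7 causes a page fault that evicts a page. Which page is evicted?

20

pos 1: 19 → miss, frames [19]
pos 2: 93 → miss, frames [19, 93]
pos 3: 20 → miss, frames [19, 93, 20]
pos 4: 19 → hit
pos 5: 54 → miss, frames [93, 20, 19, 54]
pos 6: 22 → miss, evict 93, frames [20, 19, 54, 22]
pos 7: 55 → miss, evict 20, frames [19, 54, 22, 55]
At position 7, page 20 is evicted.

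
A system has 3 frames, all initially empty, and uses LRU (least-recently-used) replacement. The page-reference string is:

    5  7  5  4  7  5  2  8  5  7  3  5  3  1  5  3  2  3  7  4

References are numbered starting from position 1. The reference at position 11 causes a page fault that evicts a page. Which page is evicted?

pos 1: 5: fault, frames [5]
pos 2: 7: fault, frames [5, 7]
pos 3: 5: hit
pos 4: 4: fault, frames [7, 5, 4]
pos 5: 7: hit
pos 6: 5: hit
pos 7: 2: fault, evict 4, frames [7, 5, 2]
pos 8: 8: fault, evict 7, frames [5, 2, 8]
pos 9: 5: hit
pos 10: 7: fault, evict 2, frames [8, 5, 7]
pos 11: 3: fault, evict 8, frames [5, 7, 3]
At position 11, page 8 is evicted.

8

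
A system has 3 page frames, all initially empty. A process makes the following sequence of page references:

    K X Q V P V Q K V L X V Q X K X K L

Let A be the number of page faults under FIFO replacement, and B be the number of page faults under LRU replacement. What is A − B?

Under FIFO: F F F F F . . F . F F F F . F F . F → 13 faults.
Under LRU: F F F F F . . F . F F . F . F . . F → 11 faults.
A − B = 13 − 11 = 2.

2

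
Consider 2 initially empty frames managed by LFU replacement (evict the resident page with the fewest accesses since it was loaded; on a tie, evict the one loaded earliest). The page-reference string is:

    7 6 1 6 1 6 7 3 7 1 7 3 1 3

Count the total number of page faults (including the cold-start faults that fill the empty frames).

7 -> fault, frames [7]
6 -> fault, frames [7, 6]
1 -> fault, evict 7, frames [6, 1]
6 -> hit
1 -> hit
6 -> hit
7 -> fault, evict 1, frames [6, 7]
3 -> fault, evict 7, frames [6, 3]
7 -> fault, evict 3, frames [6, 7]
1 -> fault, evict 7, frames [6, 1]
7 -> fault, evict 1, frames [6, 7]
3 -> fault, evict 7, frames [6, 3]
1 -> fault, evict 3, frames [6, 1]
3 -> fault, evict 1, frames [6, 3]
Page faults: 11.

11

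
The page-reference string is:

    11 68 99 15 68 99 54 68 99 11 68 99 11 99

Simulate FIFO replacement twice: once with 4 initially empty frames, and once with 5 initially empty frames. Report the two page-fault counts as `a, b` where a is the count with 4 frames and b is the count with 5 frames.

4 frames: F F F F . . F . . F F F . . → 8 faults.
5 frames: F F F F . . F . . . . . . . → 5 faults.
5 < 8: adding a frame reduced faults, as is typical.

8, 5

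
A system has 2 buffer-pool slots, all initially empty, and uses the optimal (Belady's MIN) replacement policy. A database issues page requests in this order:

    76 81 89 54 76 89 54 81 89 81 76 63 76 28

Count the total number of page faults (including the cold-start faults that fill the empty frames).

9

76 -> fault, frames {76}
81 -> fault, frames {76,81}
89 -> fault, evict 81, frames {76,89}
54 -> fault, evict 89, frames {76,54}
76 -> hit
89 -> fault, evict 76, frames {54,89}
54 -> hit
81 -> fault, evict 54, frames {89,81}
89 -> hit
81 -> hit
76 -> fault, evict 81, frames {89,76}
63 -> fault, evict 89, frames {76,63}
76 -> hit
28 -> fault, evict 63, frames {76,28}
Page faults: 9.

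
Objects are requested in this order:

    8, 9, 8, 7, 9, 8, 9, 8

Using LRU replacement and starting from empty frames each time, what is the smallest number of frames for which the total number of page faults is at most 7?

2

f=1: 8 faults
f=2: 5 faults
f=3: 3 faults
Smallest f with faults ≤ 7 is 2.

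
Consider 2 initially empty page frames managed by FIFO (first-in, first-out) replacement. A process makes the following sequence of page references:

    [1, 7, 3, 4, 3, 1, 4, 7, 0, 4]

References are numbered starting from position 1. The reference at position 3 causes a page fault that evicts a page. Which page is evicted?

pos 1: 1: miss, frames (1)
pos 2: 7: miss, frames (1 7)
pos 3: 3: miss, evict 1, frames (7 3)
At position 3, page 1 is evicted.

1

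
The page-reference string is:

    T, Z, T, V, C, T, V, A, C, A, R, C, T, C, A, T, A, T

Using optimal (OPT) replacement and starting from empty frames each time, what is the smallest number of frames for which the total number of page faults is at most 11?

2

f=1: 18 faults
f=2: 9 faults
f=3: 7 faults
f=4: 6 faults
f=5: 6 faults
f=6: 6 faults
Smallest f with faults ≤ 11 is 2.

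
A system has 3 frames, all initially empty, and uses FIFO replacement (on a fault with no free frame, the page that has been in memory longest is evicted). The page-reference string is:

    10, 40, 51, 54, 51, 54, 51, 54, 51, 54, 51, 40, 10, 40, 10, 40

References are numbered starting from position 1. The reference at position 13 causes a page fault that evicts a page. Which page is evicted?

pos 1: 10 → miss, frames (10)
pos 2: 40 → miss, frames (10 40)
pos 3: 51 → miss, frames (10 40 51)
pos 4: 54 → miss, evict 10, frames (40 51 54)
pos 5: 51 → hit
pos 6: 54 → hit
pos 7: 51 → hit
pos 8: 54 → hit
pos 9: 51 → hit
pos 10: 54 → hit
pos 11: 51 → hit
pos 12: 40 → hit
pos 13: 10 → miss, evict 40, frames (51 54 10)
At position 13, page 40 is evicted.

40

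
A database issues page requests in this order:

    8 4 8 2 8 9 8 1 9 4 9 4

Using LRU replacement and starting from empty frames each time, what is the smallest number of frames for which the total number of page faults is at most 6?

f=1: 12 faults
f=2: 7 faults
f=3: 6 faults
f=4: 6 faults
f=5: 5 faults
Smallest f with faults ≤ 6 is 3.

3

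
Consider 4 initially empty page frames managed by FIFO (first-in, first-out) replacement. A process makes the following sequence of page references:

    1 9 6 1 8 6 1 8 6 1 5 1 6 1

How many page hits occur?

8

1 -> fault, frames [1]
9 -> fault, frames [1, 9]
6 -> fault, frames [1, 9, 6]
1 -> hit
8 -> fault, frames [1, 9, 6, 8]
6 -> hit
1 -> hit
8 -> hit
6 -> hit
1 -> hit
5 -> fault, evict 1, frames [9, 6, 8, 5]
1 -> fault, evict 9, frames [6, 8, 5, 1]
6 -> hit
1 -> hit
Hits: 8.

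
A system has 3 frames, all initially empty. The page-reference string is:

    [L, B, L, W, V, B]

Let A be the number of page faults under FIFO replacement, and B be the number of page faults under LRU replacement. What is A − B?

Under FIFO: F F . F F . → 4 faults.
Under LRU: F F . F F F → 5 faults.
A − B = 4 − 5 = -1.

-1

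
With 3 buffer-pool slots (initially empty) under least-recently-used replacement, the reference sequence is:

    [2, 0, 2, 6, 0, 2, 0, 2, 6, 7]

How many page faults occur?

4

2: miss, frames [2]
0: miss, frames [2, 0]
2: hit
6: miss, frames [0, 2, 6]
0: hit
2: hit
0: hit
2: hit
6: hit
7: miss, evict 0, frames [2, 6, 7]
Page faults: 4.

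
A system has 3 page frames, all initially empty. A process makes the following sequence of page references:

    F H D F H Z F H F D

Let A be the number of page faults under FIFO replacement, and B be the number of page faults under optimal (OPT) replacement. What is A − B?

2

Under FIFO: F F F . . F F F . F → 7 faults.
Under OPT: F F F . . F . . . F → 5 faults.
A − B = 7 − 5 = 2.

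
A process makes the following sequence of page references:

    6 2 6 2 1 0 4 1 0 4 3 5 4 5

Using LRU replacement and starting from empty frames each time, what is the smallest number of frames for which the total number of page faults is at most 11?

2

f=1: 14 faults
f=2: 11 faults
f=3: 7 faults
f=4: 7 faults
f=5: 7 faults
f=6: 7 faults
f=7: 7 faults
Smallest f with faults ≤ 11 is 2.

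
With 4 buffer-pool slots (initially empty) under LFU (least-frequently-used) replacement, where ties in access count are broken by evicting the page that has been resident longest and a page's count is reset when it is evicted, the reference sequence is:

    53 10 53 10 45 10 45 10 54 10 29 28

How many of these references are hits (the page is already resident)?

6

53 → miss, frames {53}
10 → miss, frames {53,10}
53 → hit
10 → hit
45 → miss, frames {53,10,45}
10 → hit
45 → hit
10 → hit
54 → miss, frames {53,10,45,54}
10 → hit
29 → miss, evict 54, frames {53,10,45,29}
28 → miss, evict 29, frames {53,10,45,28}
Hits: 6.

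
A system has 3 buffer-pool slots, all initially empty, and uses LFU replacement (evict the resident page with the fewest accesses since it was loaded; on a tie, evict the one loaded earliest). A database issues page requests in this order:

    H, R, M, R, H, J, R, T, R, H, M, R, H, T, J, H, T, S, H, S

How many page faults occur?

10

H → fault, frames [H]
R → fault, frames [H, R]
M → fault, frames [H, R, M]
R → hit
H → hit
J → fault, evict M, frames [H, R, J]
R → hit
T → fault, evict J, frames [H, R, T]
R → hit
H → hit
M → fault, evict T, frames [H, R, M]
R → hit
H → hit
T → fault, evict M, frames [H, R, T]
J → fault, evict T, frames [H, R, J]
H → hit
T → fault, evict J, frames [H, R, T]
S → fault, evict T, frames [H, R, S]
H → hit
S → hit
Page faults: 10.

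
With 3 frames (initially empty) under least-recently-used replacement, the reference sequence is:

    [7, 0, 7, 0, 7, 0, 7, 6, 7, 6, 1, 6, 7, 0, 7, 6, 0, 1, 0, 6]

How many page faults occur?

6

7 -> fault, frames [7]
0 -> fault, frames [7, 0]
7 -> hit
0 -> hit
7 -> hit
0 -> hit
7 -> hit
6 -> fault, frames [0, 7, 6]
7 -> hit
6 -> hit
1 -> fault, evict 0, frames [7, 6, 1]
6 -> hit
7 -> hit
0 -> fault, evict 1, frames [6, 7, 0]
7 -> hit
6 -> hit
0 -> hit
1 -> fault, evict 7, frames [6, 0, 1]
0 -> hit
6 -> hit
Page faults: 6.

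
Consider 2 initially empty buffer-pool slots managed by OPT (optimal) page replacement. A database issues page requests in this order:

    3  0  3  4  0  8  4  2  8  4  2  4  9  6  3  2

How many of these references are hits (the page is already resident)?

3 -> miss, frames [3]
0 -> miss, frames [3, 0]
3 -> hit
4 -> miss, evict 3, frames [0, 4]
0 -> hit
8 -> miss, evict 0, frames [4, 8]
4 -> hit
2 -> miss, evict 4, frames [8, 2]
8 -> hit
4 -> miss, evict 8, frames [2, 4]
2 -> hit
4 -> hit
9 -> miss, evict 4, frames [2, 9]
6 -> miss, evict 9, frames [2, 6]
3 -> miss, evict 6, frames [2, 3]
2 -> hit
Hits: 7.

7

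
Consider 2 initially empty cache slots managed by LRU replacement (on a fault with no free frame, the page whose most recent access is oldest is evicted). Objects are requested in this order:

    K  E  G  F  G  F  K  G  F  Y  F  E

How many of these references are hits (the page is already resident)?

K → fault, frames (K)
E → fault, frames (K E)
G → fault, evict K, frames (E G)
F → fault, evict E, frames (G F)
G → hit
F → hit
K → fault, evict G, frames (F K)
G → fault, evict F, frames (K G)
F → fault, evict K, frames (G F)
Y → fault, evict G, frames (F Y)
F → hit
E → fault, evict Y, frames (F E)
Hits: 3.

3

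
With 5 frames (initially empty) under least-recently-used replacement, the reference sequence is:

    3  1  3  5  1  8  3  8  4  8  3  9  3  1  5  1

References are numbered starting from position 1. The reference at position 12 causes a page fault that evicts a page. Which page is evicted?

5

pos 1: 3 → miss, frames (3)
pos 2: 1 → miss, frames (3 1)
pos 3: 3 → hit
pos 4: 5 → miss, frames (1 3 5)
pos 5: 1 → hit
pos 6: 8 → miss, frames (3 5 1 8)
pos 7: 3 → hit
pos 8: 8 → hit
pos 9: 4 → miss, frames (5 1 3 8 4)
pos 10: 8 → hit
pos 11: 3 → hit
pos 12: 9 → miss, evict 5, frames (1 4 8 3 9)
At position 12, page 5 is evicted.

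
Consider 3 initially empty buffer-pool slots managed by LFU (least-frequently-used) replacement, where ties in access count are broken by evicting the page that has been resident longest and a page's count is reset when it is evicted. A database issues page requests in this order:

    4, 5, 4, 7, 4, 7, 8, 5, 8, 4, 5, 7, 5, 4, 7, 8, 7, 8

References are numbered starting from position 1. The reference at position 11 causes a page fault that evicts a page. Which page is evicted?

8

pos 1: 4: fault, frames (4)
pos 2: 5: fault, frames (4 5)
pos 3: 4: hit
pos 4: 7: fault, frames (4 5 7)
pos 5: 4: hit
pos 6: 7: hit
pos 7: 8: fault, evict 5, frames (4 7 8)
pos 8: 5: fault, evict 8, frames (4 7 5)
pos 9: 8: fault, evict 5, frames (4 7 8)
pos 10: 4: hit
pos 11: 5: fault, evict 8, frames (4 7 5)
At position 11, page 8 is evicted.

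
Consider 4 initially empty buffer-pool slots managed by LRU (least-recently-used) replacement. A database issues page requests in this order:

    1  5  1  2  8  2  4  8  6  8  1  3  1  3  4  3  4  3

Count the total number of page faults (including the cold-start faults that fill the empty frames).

9

1: miss, frames [1]
5: miss, frames [1, 5]
1: hit
2: miss, frames [5, 1, 2]
8: miss, frames [5, 1, 2, 8]
2: hit
4: miss, evict 5, frames [1, 8, 2, 4]
8: hit
6: miss, evict 1, frames [2, 4, 8, 6]
8: hit
1: miss, evict 2, frames [4, 6, 8, 1]
3: miss, evict 4, frames [6, 8, 1, 3]
1: hit
3: hit
4: miss, evict 6, frames [8, 1, 3, 4]
3: hit
4: hit
3: hit
Page faults: 9.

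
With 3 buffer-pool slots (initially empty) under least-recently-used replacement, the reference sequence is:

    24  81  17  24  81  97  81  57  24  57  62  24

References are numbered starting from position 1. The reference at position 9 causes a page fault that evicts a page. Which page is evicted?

pos 1: 24 → miss, frames [24]
pos 2: 81 → miss, frames [24, 81]
pos 3: 17 → miss, frames [24, 81, 17]
pos 4: 24 → hit
pos 5: 81 → hit
pos 6: 97 → miss, evict 17, frames [24, 81, 97]
pos 7: 81 → hit
pos 8: 57 → miss, evict 24, frames [97, 81, 57]
pos 9: 24 → miss, evict 97, frames [81, 57, 24]
At position 9, page 97 is evicted.

97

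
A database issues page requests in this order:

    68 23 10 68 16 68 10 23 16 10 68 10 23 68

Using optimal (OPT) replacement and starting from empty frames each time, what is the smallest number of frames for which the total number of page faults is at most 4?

f=1: 14 faults
f=2: 9 faults
f=3: 6 faults
f=4: 4 faults
Smallest f with faults ≤ 4 is 4.

4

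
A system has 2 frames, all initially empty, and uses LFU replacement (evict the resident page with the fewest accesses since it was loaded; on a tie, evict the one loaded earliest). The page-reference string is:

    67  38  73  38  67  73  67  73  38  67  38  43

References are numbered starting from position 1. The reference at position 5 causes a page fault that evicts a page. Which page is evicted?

73

pos 1: 67 → fault, frames (67)
pos 2: 38 → fault, frames (67 38)
pos 3: 73 → fault, evict 67, frames (38 73)
pos 4: 38 → hit
pos 5: 67 → fault, evict 73, frames (38 67)
At position 5, page 73 is evicted.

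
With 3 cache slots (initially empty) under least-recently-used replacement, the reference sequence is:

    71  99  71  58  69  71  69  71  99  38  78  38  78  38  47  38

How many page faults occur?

8

71 → fault, frames (71)
99 → fault, frames (71 99)
71 → hit
58 → fault, frames (99 71 58)
69 → fault, evict 99, frames (71 58 69)
71 → hit
69 → hit
71 → hit
99 → fault, evict 58, frames (69 71 99)
38 → fault, evict 69, frames (71 99 38)
78 → fault, evict 71, frames (99 38 78)
38 → hit
78 → hit
38 → hit
47 → fault, evict 99, frames (78 38 47)
38 → hit
Page faults: 8.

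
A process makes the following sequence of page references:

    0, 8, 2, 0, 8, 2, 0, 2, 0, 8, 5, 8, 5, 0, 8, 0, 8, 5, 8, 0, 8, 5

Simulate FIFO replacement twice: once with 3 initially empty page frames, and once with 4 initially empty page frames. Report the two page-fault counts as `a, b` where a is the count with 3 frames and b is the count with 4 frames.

3 frames: F F F . . . . . . . F . . F F . . . . . . . → 6 faults.
4 frames: F F F . . . . . . . F . . . . . . . . . . . → 4 faults.
4 < 6: adding a frame reduced faults, as is typical.

6, 4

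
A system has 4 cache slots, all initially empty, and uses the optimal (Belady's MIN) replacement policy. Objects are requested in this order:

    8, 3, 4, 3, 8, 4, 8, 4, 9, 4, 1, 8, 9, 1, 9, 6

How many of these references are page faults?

8 → fault, frames (8)
3 → fault, frames (8 3)
4 → fault, frames (8 3 4)
3 → hit
8 → hit
4 → hit
8 → hit
4 → hit
9 → fault, frames (8 3 4 9)
4 → hit
1 → fault, evict 4, frames (8 3 9 1)
8 → hit
9 → hit
1 → hit
9 → hit
6 → fault, evict 1, frames (8 3 9 6)
Page faults: 6.

6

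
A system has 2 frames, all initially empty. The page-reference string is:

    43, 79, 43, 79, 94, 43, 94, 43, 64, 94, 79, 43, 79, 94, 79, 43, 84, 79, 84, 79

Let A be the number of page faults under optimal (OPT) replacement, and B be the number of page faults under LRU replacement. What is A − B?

-3

Under OPT: F F . . F . . . F . F F . F . F F . . . → 9 faults.
Under LRU: F F . . F F . . F F F F . F . F F F . . → 12 faults.
A − B = 9 − 12 = -3.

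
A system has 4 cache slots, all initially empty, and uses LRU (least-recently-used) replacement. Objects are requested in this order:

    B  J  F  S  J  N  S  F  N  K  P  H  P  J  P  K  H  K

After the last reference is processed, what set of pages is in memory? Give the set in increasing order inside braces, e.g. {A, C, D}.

{H, J, K, P}

B → fault, frames [B]
J → fault, frames [B, J]
F → fault, frames [B, J, F]
S → fault, frames [B, J, F, S]
J → hit
N → fault, evict B, frames [F, S, J, N]
S → hit
F → hit
N → hit
K → fault, evict J, frames [S, F, N, K]
P → fault, evict S, frames [F, N, K, P]
H → fault, evict F, frames [N, K, P, H]
P → hit
J → fault, evict N, frames [K, H, P, J]
P → hit
K → hit
H → hit
K → hit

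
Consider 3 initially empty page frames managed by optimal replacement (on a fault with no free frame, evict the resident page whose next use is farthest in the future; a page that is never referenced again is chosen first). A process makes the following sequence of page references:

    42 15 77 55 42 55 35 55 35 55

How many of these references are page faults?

42: fault, frames (42)
15: fault, frames (42 15)
77: fault, frames (42 15 77)
55: fault, evict 77, frames (42 15 55)
42: hit
55: hit
35: fault, evict 15, frames (42 55 35)
55: hit
35: hit
55: hit
Page faults: 5.

5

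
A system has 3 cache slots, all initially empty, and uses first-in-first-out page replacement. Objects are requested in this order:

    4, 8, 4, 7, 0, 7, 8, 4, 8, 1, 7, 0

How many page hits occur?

3

4 -> fault, frames {4}
8 -> fault, frames {4,8}
4 -> hit
7 -> fault, frames {4,8,7}
0 -> fault, evict 4, frames {8,7,0}
7 -> hit
8 -> hit
4 -> fault, evict 8, frames {7,0,4}
8 -> fault, evict 7, frames {0,4,8}
1 -> fault, evict 0, frames {4,8,1}
7 -> fault, evict 4, frames {8,1,7}
0 -> fault, evict 8, frames {1,7,0}
Hits: 3.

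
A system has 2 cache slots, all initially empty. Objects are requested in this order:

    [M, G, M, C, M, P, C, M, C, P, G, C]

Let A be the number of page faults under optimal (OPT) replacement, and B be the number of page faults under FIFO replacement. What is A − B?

Under OPT: F F . F . F . F . F F . → 7 faults.
Under FIFO: F F . F F F F F . F F F → 10 faults.
A − B = 7 − 10 = -3.

-3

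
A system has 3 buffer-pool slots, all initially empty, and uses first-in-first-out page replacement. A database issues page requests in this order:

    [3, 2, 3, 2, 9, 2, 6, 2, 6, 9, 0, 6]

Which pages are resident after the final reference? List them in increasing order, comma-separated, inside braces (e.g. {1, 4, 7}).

3: fault, frames (3)
2: fault, frames (3 2)
3: hit
2: hit
9: fault, frames (3 2 9)
2: hit
6: fault, evict 3, frames (2 9 6)
2: hit
6: hit
9: hit
0: fault, evict 2, frames (9 6 0)
6: hit

{0, 6, 9}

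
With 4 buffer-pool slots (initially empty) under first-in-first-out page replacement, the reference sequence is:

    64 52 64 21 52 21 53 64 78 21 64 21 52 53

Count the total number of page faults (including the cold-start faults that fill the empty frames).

64 → miss, frames [64]
52 → miss, frames [64, 52]
64 → hit
21 → miss, frames [64, 52, 21]
52 → hit
21 → hit
53 → miss, frames [64, 52, 21, 53]
64 → hit
78 → miss, evict 64, frames [52, 21, 53, 78]
21 → hit
64 → miss, evict 52, frames [21, 53, 78, 64]
21 → hit
52 → miss, evict 21, frames [53, 78, 64, 52]
53 → hit
Page faults: 7.

7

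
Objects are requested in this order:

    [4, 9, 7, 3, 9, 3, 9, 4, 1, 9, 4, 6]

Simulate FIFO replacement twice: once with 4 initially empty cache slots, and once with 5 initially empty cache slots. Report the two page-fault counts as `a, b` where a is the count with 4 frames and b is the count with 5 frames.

4 frames: F F F F . . . . F . F F → 7 faults.
5 frames: F F F F . . . . F . . F → 6 faults.
6 < 7: adding a frame reduced faults, as is typical.

7, 6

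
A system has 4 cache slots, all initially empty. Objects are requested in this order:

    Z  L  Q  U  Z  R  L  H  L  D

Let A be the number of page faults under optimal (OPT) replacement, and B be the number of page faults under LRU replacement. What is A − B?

Under OPT: F F F F . F . F . F → 7 faults.
Under LRU: F F F F . F F F . F → 8 faults.
A − B = 7 − 8 = -1.

-1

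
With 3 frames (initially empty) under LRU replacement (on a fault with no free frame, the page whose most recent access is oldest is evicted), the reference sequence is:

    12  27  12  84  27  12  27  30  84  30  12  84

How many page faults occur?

6

12: fault, frames {12}
27: fault, frames {12,27}
12: hit
84: fault, frames {27,12,84}
27: hit
12: hit
27: hit
30: fault, evict 84, frames {12,27,30}
84: fault, evict 12, frames {27,30,84}
30: hit
12: fault, evict 27, frames {84,30,12}
84: hit
Page faults: 6.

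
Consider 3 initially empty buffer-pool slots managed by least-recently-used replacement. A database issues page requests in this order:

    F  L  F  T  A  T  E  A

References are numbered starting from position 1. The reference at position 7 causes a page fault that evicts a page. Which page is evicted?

F

pos 1: F → fault, frames {F}
pos 2: L → fault, frames {F,L}
pos 3: F → hit
pos 4: T → fault, frames {L,F,T}
pos 5: A → fault, evict L, frames {F,T,A}
pos 6: T → hit
pos 7: E → fault, evict F, frames {A,T,E}
At position 7, page F is evicted.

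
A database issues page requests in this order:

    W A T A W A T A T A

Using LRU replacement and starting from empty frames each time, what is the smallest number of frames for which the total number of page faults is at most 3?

3

f=1: 10 faults
f=2: 5 faults
f=3: 3 faults
Smallest f with faults ≤ 3 is 3.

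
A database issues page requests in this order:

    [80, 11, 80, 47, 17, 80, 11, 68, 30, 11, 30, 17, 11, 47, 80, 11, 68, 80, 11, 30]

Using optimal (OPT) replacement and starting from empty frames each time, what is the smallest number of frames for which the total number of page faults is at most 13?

f=1: 20 faults
f=2: 13 faults
f=3: 10 faults
f=4: 8 faults
f=5: 7 faults
f=6: 6 faults
Smallest f with faults ≤ 13 is 2.

2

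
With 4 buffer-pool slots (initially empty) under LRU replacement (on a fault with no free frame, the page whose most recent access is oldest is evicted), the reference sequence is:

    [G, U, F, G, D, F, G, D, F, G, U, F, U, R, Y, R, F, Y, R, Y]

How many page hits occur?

14

G → fault, frames [G]
U → fault, frames [G, U]
F → fault, frames [G, U, F]
G → hit
D → fault, frames [U, F, G, D]
F → hit
G → hit
D → hit
F → hit
G → hit
U → hit
F → hit
U → hit
R → fault, evict D, frames [G, F, U, R]
Y → fault, evict G, frames [F, U, R, Y]
R → hit
F → hit
Y → hit
R → hit
Y → hit
Hits: 14.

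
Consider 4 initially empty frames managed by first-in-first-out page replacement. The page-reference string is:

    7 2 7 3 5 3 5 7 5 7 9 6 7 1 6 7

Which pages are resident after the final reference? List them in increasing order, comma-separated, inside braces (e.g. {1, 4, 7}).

{1, 6, 7, 9}

7 -> miss, frames {7}
2 -> miss, frames {7,2}
7 -> hit
3 -> miss, frames {7,2,3}
5 -> miss, frames {7,2,3,5}
3 -> hit
5 -> hit
7 -> hit
5 -> hit
7 -> hit
9 -> miss, evict 7, frames {2,3,5,9}
6 -> miss, evict 2, frames {3,5,9,6}
7 -> miss, evict 3, frames {5,9,6,7}
1 -> miss, evict 5, frames {9,6,7,1}
6 -> hit
7 -> hit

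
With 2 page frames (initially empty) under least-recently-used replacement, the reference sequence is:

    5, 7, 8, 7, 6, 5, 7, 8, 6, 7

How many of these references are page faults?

5: miss, frames {5}
7: miss, frames {5,7}
8: miss, evict 5, frames {7,8}
7: hit
6: miss, evict 8, frames {7,6}
5: miss, evict 7, frames {6,5}
7: miss, evict 6, frames {5,7}
8: miss, evict 5, frames {7,8}
6: miss, evict 7, frames {8,6}
7: miss, evict 8, frames {6,7}
Page faults: 9.

9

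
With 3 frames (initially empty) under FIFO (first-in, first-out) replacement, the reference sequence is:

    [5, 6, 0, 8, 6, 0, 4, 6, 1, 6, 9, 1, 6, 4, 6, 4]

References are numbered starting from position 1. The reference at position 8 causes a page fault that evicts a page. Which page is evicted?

0

pos 1: 5 -> fault, frames (5)
pos 2: 6 -> fault, frames (5 6)
pos 3: 0 -> fault, frames (5 6 0)
pos 4: 8 -> fault, evict 5, frames (6 0 8)
pos 5: 6 -> hit
pos 6: 0 -> hit
pos 7: 4 -> fault, evict 6, frames (0 8 4)
pos 8: 6 -> fault, evict 0, frames (8 4 6)
At position 8, page 0 is evicted.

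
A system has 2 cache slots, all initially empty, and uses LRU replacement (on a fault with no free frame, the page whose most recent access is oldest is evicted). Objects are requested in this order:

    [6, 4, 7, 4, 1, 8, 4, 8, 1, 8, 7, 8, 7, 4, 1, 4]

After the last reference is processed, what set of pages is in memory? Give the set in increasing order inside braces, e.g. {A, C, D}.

{1, 4}

6 -> miss, frames (6)
4 -> miss, frames (6 4)
7 -> miss, evict 6, frames (4 7)
4 -> hit
1 -> miss, evict 7, frames (4 1)
8 -> miss, evict 4, frames (1 8)
4 -> miss, evict 1, frames (8 4)
8 -> hit
1 -> miss, evict 4, frames (8 1)
8 -> hit
7 -> miss, evict 1, frames (8 7)
8 -> hit
7 -> hit
4 -> miss, evict 8, frames (7 4)
1 -> miss, evict 7, frames (4 1)
4 -> hit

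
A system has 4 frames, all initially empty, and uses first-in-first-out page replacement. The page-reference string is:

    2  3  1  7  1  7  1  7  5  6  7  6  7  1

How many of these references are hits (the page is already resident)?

8

2 → fault, frames [2]
3 → fault, frames [2, 3]
1 → fault, frames [2, 3, 1]
7 → fault, frames [2, 3, 1, 7]
1 → hit
7 → hit
1 → hit
7 → hit
5 → fault, evict 2, frames [3, 1, 7, 5]
6 → fault, evict 3, frames [1, 7, 5, 6]
7 → hit
6 → hit
7 → hit
1 → hit
Hits: 8.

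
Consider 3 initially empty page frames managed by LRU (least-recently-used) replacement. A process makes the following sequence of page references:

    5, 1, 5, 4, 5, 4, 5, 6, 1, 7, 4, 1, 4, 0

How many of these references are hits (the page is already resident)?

5 → miss, frames [5]
1 → miss, frames [5, 1]
5 → hit
4 → miss, frames [1, 5, 4]
5 → hit
4 → hit
5 → hit
6 → miss, evict 1, frames [4, 5, 6]
1 → miss, evict 4, frames [5, 6, 1]
7 → miss, evict 5, frames [6, 1, 7]
4 → miss, evict 6, frames [1, 7, 4]
1 → hit
4 → hit
0 → miss, evict 7, frames [1, 4, 0]
Hits: 6.

6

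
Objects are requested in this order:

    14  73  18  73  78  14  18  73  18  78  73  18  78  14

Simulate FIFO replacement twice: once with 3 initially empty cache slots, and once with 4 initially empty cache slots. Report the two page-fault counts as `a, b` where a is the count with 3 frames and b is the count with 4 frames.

3 frames: F F F . F F . F F F . . . F → 9 faults.
4 frames: F F F . F . . . . . . . . . → 4 faults.
4 < 9: adding a frame reduced faults, as is typical.

9, 4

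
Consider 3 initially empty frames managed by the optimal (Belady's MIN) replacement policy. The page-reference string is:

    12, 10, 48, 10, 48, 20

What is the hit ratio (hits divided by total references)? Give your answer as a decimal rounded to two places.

12: miss, frames {12}
10: miss, frames {12,10}
48: miss, frames {12,10,48}
10: hit
48: hit
20: miss, evict 48, frames {12,10,20}
Hits: 2 of 6 references → 2/6 = 0.3333.

0.33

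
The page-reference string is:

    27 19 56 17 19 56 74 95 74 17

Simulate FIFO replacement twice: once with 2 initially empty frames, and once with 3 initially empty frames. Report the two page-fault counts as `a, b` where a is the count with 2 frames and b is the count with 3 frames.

2 frames: F F F F F F F F . F → 9 faults.
3 frames: F F F F . . F F . . → 6 faults.
6 < 9: adding a frame reduced faults, as is typical.

9, 6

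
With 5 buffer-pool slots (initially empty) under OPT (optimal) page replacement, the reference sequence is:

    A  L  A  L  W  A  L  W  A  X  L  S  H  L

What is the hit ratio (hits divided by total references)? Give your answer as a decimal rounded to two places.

A -> miss, frames {A}
L -> miss, frames {A,L}
A -> hit
L -> hit
W -> miss, frames {A,L,W}
A -> hit
L -> hit
W -> hit
A -> hit
X -> miss, frames {A,L,W,X}
L -> hit
S -> miss, frames {A,L,W,X,S}
H -> miss, evict S, frames {A,L,W,X,H}
L -> hit
Hits: 8 of 14 references → 8/14 = 0.5714.

0.57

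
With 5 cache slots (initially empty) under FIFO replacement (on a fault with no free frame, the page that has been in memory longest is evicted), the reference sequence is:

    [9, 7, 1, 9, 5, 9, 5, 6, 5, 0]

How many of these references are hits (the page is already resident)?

9: miss, frames [9]
7: miss, frames [9, 7]
1: miss, frames [9, 7, 1]
9: hit
5: miss, frames [9, 7, 1, 5]
9: hit
5: hit
6: miss, frames [9, 7, 1, 5, 6]
5: hit
0: miss, evict 9, frames [7, 1, 5, 6, 0]
Hits: 4.

4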